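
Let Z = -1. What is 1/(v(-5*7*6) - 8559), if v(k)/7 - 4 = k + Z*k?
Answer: -1/8531 ≈ -0.00011722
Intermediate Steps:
v(k) = 28 (v(k) = 28 + 7*(k - k) = 28 + 7*0 = 28 + 0 = 28)
1/(v(-5*7*6) - 8559) = 1/(28 - 8559) = 1/(-8531) = -1/8531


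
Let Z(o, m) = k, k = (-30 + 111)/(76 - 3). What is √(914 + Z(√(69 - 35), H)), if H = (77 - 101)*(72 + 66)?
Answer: √4876619/73 ≈ 30.251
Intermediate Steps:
H = -3312 (H = -24*138 = -3312)
k = 81/73 ≈ 1.1096
Z(o, m) = 81/73
√(914 + Z(√(69 - 35), H)) = √(914 + 81/73) = √(66803/73) = √4876619/73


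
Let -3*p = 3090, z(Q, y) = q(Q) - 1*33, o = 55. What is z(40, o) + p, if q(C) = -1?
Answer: -1064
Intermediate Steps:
z(Q, y) = -34 (z(Q, y) = -1 - 1*33 = -1 - 33 = -34)
p = -1030 (p = -⅓*3090 = -1030)
z(40, o) + p = -34 - 1030 = -1064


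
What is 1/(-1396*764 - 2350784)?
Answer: -1/3417328 ≈ -2.9263e-7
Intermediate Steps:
1/(-1396*764 - 2350784) = 1/(-1066544 - 2350784) = 1/(-3417328) = -1/3417328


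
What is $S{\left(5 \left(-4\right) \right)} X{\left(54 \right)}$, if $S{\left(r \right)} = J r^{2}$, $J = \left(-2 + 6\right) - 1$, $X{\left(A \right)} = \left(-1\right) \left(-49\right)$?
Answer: $58800$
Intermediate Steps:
$X{\left(A \right)} = 49$
$J = 3$ ($J = 4 - 1 = 3$)
$S{\left(r \right)} = 3 r^{2}$
$S{\left(5 \left(-4\right) \right)} X{\left(54 \right)} = 3 \left(5 \left(-4\right)\right)^{2} \cdot 49 = 3 \left(-20\right)^{2} \cdot 49 = 3 \cdot 400 \cdot 49 = 1200 \cdot 49 = 58800$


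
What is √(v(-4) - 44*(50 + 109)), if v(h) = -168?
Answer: 6*I*√199 ≈ 84.64*I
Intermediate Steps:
√(v(-4) - 44*(50 + 109)) = √(-168 - 44*(50 + 109)) = √(-168 - 44*159) = √(-168 - 6996) = √(-7164) = 6*I*√199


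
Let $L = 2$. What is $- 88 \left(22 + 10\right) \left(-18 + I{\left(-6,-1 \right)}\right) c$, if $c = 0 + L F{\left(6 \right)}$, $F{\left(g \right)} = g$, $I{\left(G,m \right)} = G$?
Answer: $811008$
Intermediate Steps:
$c = 12$ ($c = 0 + 2 \cdot 6 = 0 + 12 = 12$)
$- 88 \left(22 + 10\right) \left(-18 + I{\left(-6,-1 \right)}\right) c = - 88 \left(22 + 10\right) \left(-18 - 6\right) 12 = - 88 \cdot 32 \left(-24\right) 12 = \left(-88\right) \left(-768\right) 12 = 67584 \cdot 12 = 811008$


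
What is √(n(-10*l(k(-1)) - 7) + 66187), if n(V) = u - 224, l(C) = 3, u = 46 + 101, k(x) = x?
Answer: √66110 ≈ 257.12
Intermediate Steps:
u = 147
n(V) = -77 (n(V) = 147 - 224 = -77)
√(n(-10*l(k(-1)) - 7) + 66187) = √(-77 + 66187) = √66110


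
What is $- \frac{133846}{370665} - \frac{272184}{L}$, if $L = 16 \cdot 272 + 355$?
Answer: $- \frac{11279899498}{193857795} \approx -58.186$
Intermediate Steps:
$L = 4707$ ($L = 4352 + 355 = 4707$)
$- \frac{133846}{370665} - \frac{272184}{L} = - \frac{133846}{370665} - \frac{272184}{4707} = \left(-133846\right) \frac{1}{370665} - \frac{90728}{1569} = - \frac{133846}{370665} - \frac{90728}{1569} = - \frac{11279899498}{193857795}$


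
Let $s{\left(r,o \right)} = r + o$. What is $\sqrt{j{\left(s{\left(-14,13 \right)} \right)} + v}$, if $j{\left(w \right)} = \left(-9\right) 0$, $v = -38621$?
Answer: $i \sqrt{38621} \approx 196.52 i$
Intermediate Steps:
$s{\left(r,o \right)} = o + r$
$j{\left(w \right)} = 0$
$\sqrt{j{\left(s{\left(-14,13 \right)} \right)} + v} = \sqrt{0 - 38621} = \sqrt{-38621} = i \sqrt{38621}$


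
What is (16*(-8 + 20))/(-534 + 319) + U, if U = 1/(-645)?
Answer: -577/645 ≈ -0.89457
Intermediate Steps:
U = -1/645 ≈ -0.0015504
(16*(-8 + 20))/(-534 + 319) + U = (16*(-8 + 20))/(-534 + 319) - 1/645 = (16*12)/(-215) - 1/645 = -1/215*192 - 1/645 = -192/215 - 1/645 = -577/645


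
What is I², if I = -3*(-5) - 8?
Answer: 49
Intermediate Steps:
I = 7 (I = 15 - 8 = 7)
I² = 7² = 49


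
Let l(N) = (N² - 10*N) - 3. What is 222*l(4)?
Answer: -5994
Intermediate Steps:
l(N) = -3 + N² - 10*N
222*l(4) = 222*(-3 + 4² - 10*4) = 222*(-3 + 16 - 40) = 222*(-27) = -5994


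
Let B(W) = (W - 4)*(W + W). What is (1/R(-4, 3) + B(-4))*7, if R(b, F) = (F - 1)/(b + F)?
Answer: 889/2 ≈ 444.50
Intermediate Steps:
R(b, F) = (-1 + F)/(F + b)
B(W) = 2*W*(-4 + W) (B(W) = (-4 + W)*(2*W) = 2*W*(-4 + W))
(1/R(-4, 3) + B(-4))*7 = (1/((-1 + 3)/(3 - 4)) + 2*(-4)*(-4 - 4))*7 = (1/(2/(-1)) + 2*(-4)*(-8))*7 = (1/(-1*2) + 64)*7 = (1/(-2) + 64)*7 = (-1/2 + 64)*7 = (127/2)*7 = 889/2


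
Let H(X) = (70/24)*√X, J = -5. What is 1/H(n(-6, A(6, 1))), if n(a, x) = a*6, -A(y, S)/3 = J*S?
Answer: -2*I/35 ≈ -0.057143*I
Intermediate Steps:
A(y, S) = 15*S (A(y, S) = -(-15)*S = 15*S)
n(a, x) = 6*a
H(X) = 35*√X/12 (H(X) = (70*(1/24))*√X = 35*√X/12)
1/H(n(-6, A(6, 1))) = 1/(35*√(6*(-6))/12) = 1/(35*√(-36)/12) = 1/(35*(6*I)/12) = 1/(35*I/2) = -2*I/35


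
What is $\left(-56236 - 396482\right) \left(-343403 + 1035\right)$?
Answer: $154996156224$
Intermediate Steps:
$\left(-56236 - 396482\right) \left(-343403 + 1035\right) = \left(-452718\right) \left(-342368\right) = 154996156224$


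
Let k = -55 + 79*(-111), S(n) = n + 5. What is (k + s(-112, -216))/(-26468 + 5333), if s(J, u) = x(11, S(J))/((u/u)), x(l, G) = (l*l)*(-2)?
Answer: 3022/7045 ≈ 0.42896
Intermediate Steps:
S(n) = 5 + n
x(l, G) = -2*l² (x(l, G) = l²*(-2) = -2*l²)
k = -8824 (k = -55 - 8769 = -8824)
s(J, u) = -242 (s(J, u) = (-2*11²)/((u/u)) = -2*121/1 = -242*1 = -242)
(k + s(-112, -216))/(-26468 + 5333) = (-8824 - 242)/(-26468 + 5333) = -9066/(-21135) = -9066*(-1/21135) = 3022/7045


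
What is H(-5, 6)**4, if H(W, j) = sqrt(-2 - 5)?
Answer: 49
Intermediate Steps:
H(W, j) = I*sqrt(7) (H(W, j) = sqrt(-7) = I*sqrt(7))
H(-5, 6)**4 = (I*sqrt(7))**4 = 49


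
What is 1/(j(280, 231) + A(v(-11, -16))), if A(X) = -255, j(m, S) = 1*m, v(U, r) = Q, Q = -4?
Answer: 1/25 ≈ 0.040000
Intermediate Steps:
v(U, r) = -4
j(m, S) = m
1/(j(280, 231) + A(v(-11, -16))) = 1/(280 - 255) = 1/25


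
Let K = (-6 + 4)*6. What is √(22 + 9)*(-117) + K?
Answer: -12 - 117*√31 ≈ -663.43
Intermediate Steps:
K = -12 (K = -2*6 = -12)
√(22 + 9)*(-117) + K = √(22 + 9)*(-117) - 12 = √31*(-117) - 12 = -117*√31 - 12 = -12 - 117*√31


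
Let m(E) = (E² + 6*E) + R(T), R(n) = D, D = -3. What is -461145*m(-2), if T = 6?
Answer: 5072595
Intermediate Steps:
R(n) = -3
m(E) = -3 + E² + 6*E (m(E) = (E² + 6*E) - 3 = -3 + E² + 6*E)
-461145*m(-2) = -461145*(-3 + (-2)² + 6*(-2)) = -461145*(-3 + 4 - 12) = -461145*(-11) = 5072595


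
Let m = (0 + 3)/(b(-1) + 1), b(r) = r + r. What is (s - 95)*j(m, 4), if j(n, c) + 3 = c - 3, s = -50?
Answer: 290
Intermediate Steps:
b(r) = 2*r
m = -3 (m = (0 + 3)/(2*(-1) + 1) = 3/(-2 + 1) = 3/(-1) = 3*(-1) = -3)
j(n, c) = -6 + c (j(n, c) = -3 + (c - 3) = -3 + (-3 + c) = -6 + c)
(s - 95)*j(m, 4) = (-50 - 95)*(-6 + 4) = -145*(-2) = 290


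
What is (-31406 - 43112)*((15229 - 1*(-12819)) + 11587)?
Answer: -2953520930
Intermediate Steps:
(-31406 - 43112)*((15229 - 1*(-12819)) + 11587) = -74518*((15229 + 12819) + 11587) = -74518*(28048 + 11587) = -74518*39635 = -2953520930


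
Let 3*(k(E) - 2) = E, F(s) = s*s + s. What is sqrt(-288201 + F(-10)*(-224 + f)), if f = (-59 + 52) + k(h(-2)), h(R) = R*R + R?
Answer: I*sqrt(308751) ≈ 555.65*I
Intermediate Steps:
h(R) = R + R**2 (h(R) = R**2 + R = R + R**2)
F(s) = s + s**2 (F(s) = s**2 + s = s + s**2)
k(E) = 2 + E/3
f = -13/3 (f = (-59 + 52) + (2 + (-2*(1 - 2))/3) = -7 + (2 + (-2*(-1))/3) = -7 + (2 + (1/3)*2) = -7 + (2 + 2/3) = -7 + 8/3 = -13/3 ≈ -4.3333)
sqrt(-288201 + F(-10)*(-224 + f)) = sqrt(-288201 + (-10*(1 - 10))*(-224 - 13/3)) = sqrt(-288201 - 10*(-9)*(-685/3)) = sqrt(-288201 + 90*(-685/3)) = sqrt(-288201 - 20550) = sqrt(-308751) = I*sqrt(308751)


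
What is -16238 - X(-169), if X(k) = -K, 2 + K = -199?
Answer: -16439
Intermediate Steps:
K = -201 (K = -2 - 199 = -201)
X(k) = 201 (X(k) = -1*(-201) = 201)
-16238 - X(-169) = -16238 - 1*201 = -16238 - 201 = -16439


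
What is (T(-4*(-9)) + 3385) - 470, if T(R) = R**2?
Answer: 4211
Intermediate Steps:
(T(-4*(-9)) + 3385) - 470 = ((-4*(-9))**2 + 3385) - 470 = (36**2 + 3385) - 470 = (1296 + 3385) - 470 = 4681 - 470 = 4211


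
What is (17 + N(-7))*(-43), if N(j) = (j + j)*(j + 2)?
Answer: -3741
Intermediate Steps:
N(j) = 2*j*(2 + j) (N(j) = (2*j)*(2 + j) = 2*j*(2 + j))
(17 + N(-7))*(-43) = (17 + 2*(-7)*(2 - 7))*(-43) = (17 + 2*(-7)*(-5))*(-43) = (17 + 70)*(-43) = 87*(-43) = -3741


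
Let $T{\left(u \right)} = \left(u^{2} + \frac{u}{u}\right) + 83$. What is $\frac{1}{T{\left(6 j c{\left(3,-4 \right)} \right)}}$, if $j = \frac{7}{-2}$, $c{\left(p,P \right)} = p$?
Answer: $\frac{1}{4053} \approx 0.00024673$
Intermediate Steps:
$j = - \frac{7}{2}$ ($j = 7 \left(- \frac{1}{2}\right) = - \frac{7}{2} \approx -3.5$)
$T{\left(u \right)} = 84 + u^{2}$ ($T{\left(u \right)} = \left(u^{2} + 1\right) + 83 = \left(1 + u^{2}\right) + 83 = 84 + u^{2}$)
$\frac{1}{T{\left(6 j c{\left(3,-4 \right)} \right)}} = \frac{1}{84 + \left(6 \left(- \frac{7}{2}\right) 3\right)^{2}} = \frac{1}{84 + \left(\left(-21\right) 3\right)^{2}} = \frac{1}{84 + \left(-63\right)^{2}} = \frac{1}{84 + 3969} = \frac{1}{4053}$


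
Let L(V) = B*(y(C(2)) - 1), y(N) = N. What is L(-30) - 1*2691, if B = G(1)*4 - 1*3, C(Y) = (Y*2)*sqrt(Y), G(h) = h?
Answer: -2692 + 4*sqrt(2) ≈ -2686.3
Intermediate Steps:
C(Y) = 2*Y**(3/2) (C(Y) = (2*Y)*sqrt(Y) = 2*Y**(3/2))
B = 1 (B = 1*4 - 1*3 = 4 - 3 = 1)
L(V) = -1 + 4*sqrt(2) (L(V) = 1*(2*2**(3/2) - 1) = 1*(2*(2*sqrt(2)) - 1) = 1*(4*sqrt(2) - 1) = 1*(-1 + 4*sqrt(2)) = -1 + 4*sqrt(2))
L(-30) - 1*2691 = (-1 + 4*sqrt(2)) - 1*2691 = (-1 + 4*sqrt(2)) - 2691 = -2692 + 4*sqrt(2)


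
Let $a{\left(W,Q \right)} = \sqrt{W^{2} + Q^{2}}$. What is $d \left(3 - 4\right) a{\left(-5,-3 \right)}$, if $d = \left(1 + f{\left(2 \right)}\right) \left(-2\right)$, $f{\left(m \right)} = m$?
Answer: $6 \sqrt{34} \approx 34.986$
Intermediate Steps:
$d = -6$ ($d = \left(1 + 2\right) \left(-2\right) = 3 \left(-2\right) = -6$)
$a{\left(W,Q \right)} = \sqrt{Q^{2} + W^{2}}$
$d \left(3 - 4\right) a{\left(-5,-3 \right)} = - 6 \left(3 - 4\right) \sqrt{\left(-3\right)^{2} + \left(-5\right)^{2}} = \left(-6\right) \left(-1\right) \sqrt{9 + 25} = 6 \sqrt{34}$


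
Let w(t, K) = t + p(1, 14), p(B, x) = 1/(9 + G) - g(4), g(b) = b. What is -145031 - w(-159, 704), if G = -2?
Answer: -1014077/7 ≈ -1.4487e+5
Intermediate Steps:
p(B, x) = -27/7 (p(B, x) = 1/(9 - 2) - 1*4 = 1/7 - 4 = ⅐ - 4 = -27/7)
w(t, K) = -27/7 + t (w(t, K) = t - 27/7 = -27/7 + t)
-145031 - w(-159, 704) = -145031 - (-27/7 - 159) = -145031 - 1*(-1140/7) = -145031 + 1140/7 = -1014077/7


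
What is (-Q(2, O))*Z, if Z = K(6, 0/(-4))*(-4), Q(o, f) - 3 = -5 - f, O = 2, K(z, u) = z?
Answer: -96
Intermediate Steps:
Q(o, f) = -2 - f (Q(o, f) = 3 + (-5 - f) = -2 - f)
Z = -24 (Z = 6*(-4) = -24)
(-Q(2, O))*Z = -(-2 - 1*2)*(-24) = -(-2 - 2)*(-24) = -1*(-4)*(-24) = 4*(-24) = -96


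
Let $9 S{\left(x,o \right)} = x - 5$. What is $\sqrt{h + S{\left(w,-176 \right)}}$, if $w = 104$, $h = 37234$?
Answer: $\sqrt{37245} \approx 192.99$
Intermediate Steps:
$S{\left(x,o \right)} = - \frac{5}{9} + \frac{x}{9}$ ($S{\left(x,o \right)} = \frac{x - 5}{9} = \frac{-5 + x}{9} = - \frac{5}{9} + \frac{x}{9}$)
$\sqrt{h + S{\left(w,-176 \right)}} = \sqrt{37234 + \left(- \frac{5}{9} + \frac{1}{9} \cdot 104\right)} = \sqrt{37234 + \left(- \frac{5}{9} + \frac{104}{9}\right)} = \sqrt{37234 + 11} = \sqrt{37245}$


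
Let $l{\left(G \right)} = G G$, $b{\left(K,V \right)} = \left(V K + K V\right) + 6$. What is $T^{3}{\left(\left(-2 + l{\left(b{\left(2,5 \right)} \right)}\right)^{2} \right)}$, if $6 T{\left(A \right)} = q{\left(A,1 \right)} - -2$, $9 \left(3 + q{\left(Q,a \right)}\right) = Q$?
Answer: $\frac{93741860030652163}{157464} \approx 5.9532 \cdot 10^{11}$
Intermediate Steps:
$b{\left(K,V \right)} = 6 + 2 K V$ ($b{\left(K,V \right)} = \left(K V + K V\right) + 6 = 2 K V + 6 = 6 + 2 K V$)
$q{\left(Q,a \right)} = -3 + \frac{Q}{9}$
$l{\left(G \right)} = G^{2}$
$T{\left(A \right)} = - \frac{1}{6} + \frac{A}{54}$ ($T{\left(A \right)} = \frac{\left(-3 + \frac{A}{9}\right) - -2}{6} = \frac{\left(-3 + \frac{A}{9}\right) + 2}{6} = \frac{-1 + \frac{A}{9}}{6} = - \frac{1}{6} + \frac{A}{54}$)
$T^{3}{\left(\left(-2 + l{\left(b{\left(2,5 \right)} \right)}\right)^{2} \right)} = \left(- \frac{1}{6} + \frac{\left(-2 + \left(6 + 2 \cdot 2 \cdot 5\right)^{2}\right)^{2}}{54}\right)^{3} = \left(- \frac{1}{6} + \frac{\left(-2 + \left(6 + 20\right)^{2}\right)^{2}}{54}\right)^{3} = \left(- \frac{1}{6} + \frac{\left(-2 + 26^{2}\right)^{2}}{54}\right)^{3} = \left(- \frac{1}{6} + \frac{\left(-2 + 676\right)^{2}}{54}\right)^{3} = \left(- \frac{1}{6} + \frac{674^{2}}{54}\right)^{3} = \left(- \frac{1}{6} + \frac{1}{54} \cdot 454276\right)^{3} = \left(- \frac{1}{6} + \frac{227138}{27}\right)^{3} = \left(\frac{454267}{54}\right)^{3} = \frac{93741860030652163}{157464}$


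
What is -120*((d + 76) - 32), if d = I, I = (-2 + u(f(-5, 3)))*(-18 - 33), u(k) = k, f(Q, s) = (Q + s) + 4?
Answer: -5280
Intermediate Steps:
f(Q, s) = 4 + Q + s
I = 0 (I = (-2 + (4 - 5 + 3))*(-18 - 33) = (-2 + 2)*(-51) = 0*(-51) = 0)
d = 0
-120*((d + 76) - 32) = -120*((0 + 76) - 32) = -120*(76 - 32) = -120*44 = -5280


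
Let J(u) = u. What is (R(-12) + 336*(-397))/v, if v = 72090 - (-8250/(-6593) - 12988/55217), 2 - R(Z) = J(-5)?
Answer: -48558233160185/26243683232924 ≈ -1.8503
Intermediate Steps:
R(Z) = 7 (R(Z) = 2 - 1*(-5) = 2 + 5 = 7)
v = 26243683232924/364045681 (v = 72090 - (-8250*(-1/6593) - 12988*1/55217) = 72090 - (8250/6593 - 12988/55217) = 72090 - 1*369910366/364045681 = 72090 - 369910366/364045681 = 26243683232924/364045681 ≈ 72089.)
(R(-12) + 336*(-397))/v = (7 + 336*(-397))/(26243683232924/364045681) = (7 - 133392)*(364045681/26243683232924) = -133385*364045681/26243683232924 = -48558233160185/26243683232924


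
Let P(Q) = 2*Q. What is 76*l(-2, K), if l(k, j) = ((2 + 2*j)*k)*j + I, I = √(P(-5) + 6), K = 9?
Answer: -27360 + 152*I ≈ -27360.0 + 152.0*I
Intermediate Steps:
I = 2*I (I = √(2*(-5) + 6) = √(-10 + 6) = √(-4) = 2*I ≈ 2.0*I)
l(k, j) = 2*I + j*k*(2 + 2*j) (l(k, j) = ((2 + 2*j)*k)*j + 2*I = (k*(2 + 2*j))*j + 2*I = j*k*(2 + 2*j) + 2*I = 2*I + j*k*(2 + 2*j))
76*l(-2, K) = 76*(2*I + 2*9*(-2) + 2*(-2)*9²) = 76*(2*I - 36 + 2*(-2)*81) = 76*(2*I - 36 - 324) = 76*(-360 + 2*I) = -27360 + 152*I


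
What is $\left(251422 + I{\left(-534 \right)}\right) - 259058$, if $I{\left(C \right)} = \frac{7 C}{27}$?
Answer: $- \frac{69970}{9} \approx -7774.4$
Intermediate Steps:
$I{\left(C \right)} = \frac{7 C}{27}$ ($I{\left(C \right)} = 7 C \frac{1}{27} = \frac{7 C}{27}$)
$\left(251422 + I{\left(-534 \right)}\right) - 259058 = \left(251422 + \frac{7}{27} \left(-534\right)\right) - 259058 = \left(251422 - \frac{1246}{9}\right) - 259058 = \frac{2261552}{9} - 259058 = - \frac{69970}{9}$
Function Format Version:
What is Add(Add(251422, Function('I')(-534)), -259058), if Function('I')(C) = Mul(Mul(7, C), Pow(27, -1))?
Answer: Rational(-69970, 9) ≈ -7774.4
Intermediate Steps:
Function('I')(C) = Mul(Rational(7, 27), C) (Function('I')(C) = Mul(Mul(7, C), Rational(1, 27)) = Mul(Rational(7, 27), C))
Add(Add(251422, Function('I')(-534)), -259058) = Add(Add(251422, Mul(Rational(7, 27), -534)), -259058) = Add(Add(251422, Rational(-1246, 9)), -259058) = Add(Rational(2261552, 9), -259058) = Rational(-69970, 9)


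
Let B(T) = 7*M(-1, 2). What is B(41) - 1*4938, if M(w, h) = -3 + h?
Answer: -4945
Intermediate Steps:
B(T) = -7 (B(T) = 7*(-3 + 2) = 7*(-1) = -7)
B(41) - 1*4938 = -7 - 1*4938 = -7 - 4938 = -4945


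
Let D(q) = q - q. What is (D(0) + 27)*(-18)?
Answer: -486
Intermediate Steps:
D(q) = 0
(D(0) + 27)*(-18) = (0 + 27)*(-18) = 27*(-18) = -486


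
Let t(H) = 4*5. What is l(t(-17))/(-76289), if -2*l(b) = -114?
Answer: -57/76289 ≈ -0.00074716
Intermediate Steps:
t(H) = 20
l(b) = 57 (l(b) = -1/2*(-114) = 57)
l(t(-17))/(-76289) = 57/(-76289) = 57*(-1/76289) = -57/76289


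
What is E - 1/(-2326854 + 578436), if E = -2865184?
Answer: -5009539278911/1748418 ≈ -2.8652e+6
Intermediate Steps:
E - 1/(-2326854 + 578436) = -2865184 - 1/(-2326854 + 578436) = -2865184 - 1/(-1748418) = -2865184 - 1*(-1/1748418) = -2865184 + 1/1748418 = -5009539278911/1748418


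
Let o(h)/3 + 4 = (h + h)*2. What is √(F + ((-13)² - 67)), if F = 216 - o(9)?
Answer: √222 ≈ 14.900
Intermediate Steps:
o(h) = -12 + 12*h (o(h) = -12 + 3*((h + h)*2) = -12 + 3*((2*h)*2) = -12 + 3*(4*h) = -12 + 12*h)
F = 120 (F = 216 - (-12 + 12*9) = 216 - (-12 + 108) = 216 - 1*96 = 216 - 96 = 120)
√(F + ((-13)² - 67)) = √(120 + ((-13)² - 67)) = √(120 + (169 - 67)) = √(120 + 102) = √222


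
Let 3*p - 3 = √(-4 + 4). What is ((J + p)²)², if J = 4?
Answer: 625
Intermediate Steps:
p = 1 (p = 1 + √(-4 + 4)/3 = 1 + √0/3 = 1 + (⅓)*0 = 1 + 0 = 1)
((J + p)²)² = ((4 + 1)²)² = (5²)² = 25² = 625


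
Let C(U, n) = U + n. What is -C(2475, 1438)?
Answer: -3913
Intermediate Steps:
-C(2475, 1438) = -(2475 + 1438) = -1*3913 = -3913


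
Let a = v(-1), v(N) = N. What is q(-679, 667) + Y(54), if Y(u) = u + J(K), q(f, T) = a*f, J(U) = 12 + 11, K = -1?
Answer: 756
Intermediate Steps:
a = -1
J(U) = 23
q(f, T) = -f
Y(u) = 23 + u (Y(u) = u + 23 = 23 + u)
q(-679, 667) + Y(54) = -1*(-679) + (23 + 54) = 679 + 77 = 756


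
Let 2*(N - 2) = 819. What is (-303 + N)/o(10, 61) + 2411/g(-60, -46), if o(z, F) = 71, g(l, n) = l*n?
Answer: 470641/195960 ≈ 2.4017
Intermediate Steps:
N = 823/2 (N = 2 + (1/2)*819 = 2 + 819/2 = 823/2 ≈ 411.50)
(-303 + N)/o(10, 61) + 2411/g(-60, -46) = (-303 + 823/2)/71 + 2411/((-60*(-46))) = (217/2)*(1/71) + 2411/2760 = 217/142 + 2411*(1/2760) = 217/142 + 2411/2760 = 470641/195960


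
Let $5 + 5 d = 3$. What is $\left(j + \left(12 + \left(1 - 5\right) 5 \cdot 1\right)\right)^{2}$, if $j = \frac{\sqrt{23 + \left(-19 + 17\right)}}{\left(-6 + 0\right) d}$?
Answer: $\frac{3247}{48} - \frac{20 \sqrt{21}}{3} \approx 37.095$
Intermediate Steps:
$d = - \frac{2}{5}$ ($d = -1 + \frac{1}{5} \cdot 3 = -1 + \frac{3}{5} = - \frac{2}{5} \approx -0.4$)
$j = \frac{5 \sqrt{21}}{12}$ ($j = \frac{\sqrt{23 + \left(-19 + 17\right)}}{\left(-6 + 0\right) \left(- \frac{2}{5}\right)} = \frac{\sqrt{23 - 2}}{\left(-6\right) \left(- \frac{2}{5}\right)} = \frac{\sqrt{21}}{\frac{12}{5}} = \sqrt{21} \cdot \frac{5}{12} = \frac{5 \sqrt{21}}{12} \approx 1.9094$)
$\left(j + \left(12 + \left(1 - 5\right) 5 \cdot 1\right)\right)^{2} = \left(\frac{5 \sqrt{21}}{12} + \left(12 + \left(1 - 5\right) 5 \cdot 1\right)\right)^{2} = \left(\frac{5 \sqrt{21}}{12} + \left(12 + \left(-4\right) 5 \cdot 1\right)\right)^{2} = \left(\frac{5 \sqrt{21}}{12} + \left(12 - 20\right)\right)^{2} = \left(\frac{5 \sqrt{21}}{12} - 8\right)^{2} = \left(-8 + \frac{5 \sqrt{21}}{12}\right)^{2}$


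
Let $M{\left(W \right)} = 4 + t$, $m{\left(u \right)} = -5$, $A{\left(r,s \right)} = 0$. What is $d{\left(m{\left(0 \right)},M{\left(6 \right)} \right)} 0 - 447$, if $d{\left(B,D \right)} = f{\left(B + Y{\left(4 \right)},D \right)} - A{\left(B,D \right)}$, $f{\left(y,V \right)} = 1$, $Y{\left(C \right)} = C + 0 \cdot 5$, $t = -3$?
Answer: $-447$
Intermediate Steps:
$Y{\left(C \right)} = C$ ($Y{\left(C \right)} = C + 0 = C$)
$M{\left(W \right)} = 1$ ($M{\left(W \right)} = 4 - 3 = 1$)
$d{\left(B,D \right)} = 1$ ($d{\left(B,D \right)} = 1 - 0 = 1 + 0 = 1$)
$d{\left(m{\left(0 \right)},M{\left(6 \right)} \right)} 0 - 447 = 1 \cdot 0 - 447 = 0 - 447 = -447$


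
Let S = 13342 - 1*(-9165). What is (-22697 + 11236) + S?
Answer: 11046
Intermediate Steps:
S = 22507 (S = 13342 + 9165 = 22507)
(-22697 + 11236) + S = (-22697 + 11236) + 22507 = -11461 + 22507 = 11046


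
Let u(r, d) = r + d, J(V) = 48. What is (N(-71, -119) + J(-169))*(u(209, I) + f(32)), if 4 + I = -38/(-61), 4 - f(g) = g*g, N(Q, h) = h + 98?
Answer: -1341279/61 ≈ -21988.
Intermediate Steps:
N(Q, h) = 98 + h
f(g) = 4 - g² (f(g) = 4 - g*g = 4 - g²)
I = -206/61 (I = -4 - 38/(-61) = -4 - 38*(-1/61) = -4 + 38/61 = -206/61 ≈ -3.3770)
u(r, d) = d + r
(N(-71, -119) + J(-169))*(u(209, I) + f(32)) = ((98 - 119) + 48)*((-206/61 + 209) + (4 - 1*32²)) = (-21 + 48)*(12543/61 + (4 - 1*1024)) = 27*(12543/61 + (4 - 1024)) = 27*(12543/61 - 1020) = 27*(-49677/61) = -1341279/61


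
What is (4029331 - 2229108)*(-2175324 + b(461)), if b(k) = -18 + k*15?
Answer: -3903652159221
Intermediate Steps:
b(k) = -18 + 15*k
(4029331 - 2229108)*(-2175324 + b(461)) = (4029331 - 2229108)*(-2175324 + (-18 + 15*461)) = 1800223*(-2175324 + (-18 + 6915)) = 1800223*(-2175324 + 6897) = 1800223*(-2168427) = -3903652159221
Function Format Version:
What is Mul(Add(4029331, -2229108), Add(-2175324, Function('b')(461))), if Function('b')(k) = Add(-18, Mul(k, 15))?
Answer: -3903652159221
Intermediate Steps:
Function('b')(k) = Add(-18, Mul(15, k))
Mul(Add(4029331, -2229108), Add(-2175324, Function('b')(461))) = Mul(Add(4029331, -2229108), Add(-2175324, Add(-18, Mul(15, 461)))) = Mul(1800223, Add(-2175324, Add(-18, 6915))) = Mul(1800223, Add(-2175324, 6897)) = Mul(1800223, -2168427) = -3903652159221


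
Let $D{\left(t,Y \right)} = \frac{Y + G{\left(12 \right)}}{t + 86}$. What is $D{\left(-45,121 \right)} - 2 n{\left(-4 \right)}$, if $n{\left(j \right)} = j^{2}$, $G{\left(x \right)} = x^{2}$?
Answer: $- \frac{1047}{41} \approx -25.537$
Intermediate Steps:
$D{\left(t,Y \right)} = \frac{144 + Y}{86 + t}$ ($D{\left(t,Y \right)} = \frac{Y + 12^{2}}{t + 86} = \frac{Y + 144}{86 + t} = \frac{144 + Y}{86 + t}$)
$D{\left(-45,121 \right)} - 2 n{\left(-4 \right)} = \frac{144 + 121}{86 - 45} - 2 \left(-4\right)^{2} = \frac{1}{41} \cdot 265 - 2 \cdot 16 = \frac{1}{41} \cdot 265 - 32 = \frac{265}{41} - 32 = - \frac{1047}{41}$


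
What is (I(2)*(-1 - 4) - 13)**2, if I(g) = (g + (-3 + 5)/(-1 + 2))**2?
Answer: 8649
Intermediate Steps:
I(g) = (2 + g)**2 (I(g) = (g + 2/1)**2 = (g + 2*1)**2 = (g + 2)**2 = (2 + g)**2)
(I(2)*(-1 - 4) - 13)**2 = ((2 + 2)**2*(-1 - 4) - 13)**2 = (4**2*(-5) - 13)**2 = (16*(-5) - 13)**2 = (-80 - 13)**2 = (-93)**2 = 8649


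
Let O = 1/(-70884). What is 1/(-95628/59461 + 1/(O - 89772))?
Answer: -617249649553/992697033792 ≈ -0.62179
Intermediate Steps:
O = -1/70884 ≈ -1.4108e-5
1/(-95628/59461 + 1/(O - 89772)) = 1/(-95628/59461 + 1/(-1/70884 - 89772)) = 1/(-95628*1/59461 + 1/(-6363398449/70884)) = 1/(-156/97 - 70884/6363398449) = 1/(-992697033792/617249649553) = -617249649553/992697033792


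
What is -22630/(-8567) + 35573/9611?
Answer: 522250821/82337437 ≈ 6.3428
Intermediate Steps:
-22630/(-8567) + 35573/9611 = -22630*(-1/8567) + 35573*(1/9611) = 22630/8567 + 35573/9611 = 522250821/82337437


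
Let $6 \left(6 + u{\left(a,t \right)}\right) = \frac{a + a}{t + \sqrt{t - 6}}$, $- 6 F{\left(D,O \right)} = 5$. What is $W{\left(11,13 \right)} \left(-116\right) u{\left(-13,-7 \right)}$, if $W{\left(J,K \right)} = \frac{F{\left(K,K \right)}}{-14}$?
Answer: $\frac{148625}{3906} - \frac{1885 i \sqrt{13}}{3906} \approx 38.05 - 1.74 i$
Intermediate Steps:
$F{\left(D,O \right)} = - \frac{5}{6}$ ($F{\left(D,O \right)} = \left(- \frac{1}{6}\right) 5 = - \frac{5}{6}$)
$u{\left(a,t \right)} = -6 + \frac{a}{3 \left(t + \sqrt{-6 + t}\right)}$ ($u{\left(a,t \right)} = -6 + \frac{\left(a + a\right) \frac{1}{t + \sqrt{t - 6}}}{6} = -6 + \frac{2 a \frac{1}{t + \sqrt{-6 + t}}}{6} = -6 + \frac{a}{3 \left(t + \sqrt{-6 + t}\right)}$)
$W{\left(J,K \right)} = \frac{5}{84}$ ($W{\left(J,K \right)} = - \frac{5}{6 \left(-14\right)} = \left(- \frac{5}{6}\right) \left(- \frac{1}{14}\right) = \frac{5}{84}$)
$W{\left(11,13 \right)} \left(-116\right) u{\left(-13,-7 \right)} = \frac{5}{84} \left(-116\right) \frac{\left(-6\right) \left(-7\right) - 6 \sqrt{-6 - 7} + \frac{1}{3} \left(-13\right)}{-7 + \sqrt{-6 - 7}} = - \frac{145 \frac{42 - 6 \sqrt{-13} - \frac{13}{3}}{-7 + \sqrt{-13}}}{21} = - \frac{145 \frac{42 - 6 i \sqrt{13} - \frac{13}{3}}{-7 + i \sqrt{13}}}{21} = - \frac{145 \frac{\frac{113}{3} - 6 i \sqrt{13}}{-7 + i \sqrt{13}}}{21} = - \frac{145 \left(\frac{113}{3} - 6 i \sqrt{13}\right)}{21 \left(-7 + i \sqrt{13}\right)}$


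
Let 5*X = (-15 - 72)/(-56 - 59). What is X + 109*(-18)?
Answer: -1128063/575 ≈ -1961.8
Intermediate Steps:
X = 87/575 (X = ((-15 - 72)/(-56 - 59))/5 = (-87/(-115))/5 = (-87*(-1/115))/5 = (⅕)*(87/115) = 87/575 ≈ 0.15130)
X + 109*(-18) = 87/575 + 109*(-18) = 87/575 - 1962 = -1128063/575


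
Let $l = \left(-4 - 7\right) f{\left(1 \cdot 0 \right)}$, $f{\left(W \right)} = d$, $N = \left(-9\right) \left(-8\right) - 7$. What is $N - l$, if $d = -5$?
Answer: $10$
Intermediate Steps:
$N = 65$ ($N = 72 - 7 = 65$)
$f{\left(W \right)} = -5$
$l = 55$ ($l = \left(-4 - 7\right) \left(-5\right) = \left(-11\right) \left(-5\right) = 55$)
$N - l = 65 - 55 = 10$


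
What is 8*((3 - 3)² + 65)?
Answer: 520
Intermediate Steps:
8*((3 - 3)² + 65) = 8*(0² + 65) = 8*(0 + 65) = 8*65 = 520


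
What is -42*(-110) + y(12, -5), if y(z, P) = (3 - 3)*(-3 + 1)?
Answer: 4620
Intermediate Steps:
y(z, P) = 0 (y(z, P) = 0*(-2) = 0)
-42*(-110) + y(12, -5) = -42*(-110) + 0 = 4620 + 0 = 4620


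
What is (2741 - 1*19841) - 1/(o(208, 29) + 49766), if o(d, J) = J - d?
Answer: -847937701/49587 ≈ -17100.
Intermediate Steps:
(2741 - 1*19841) - 1/(o(208, 29) + 49766) = (2741 - 1*19841) - 1/((29 - 1*208) + 49766) = (2741 - 19841) - 1/((29 - 208) + 49766) = -17100 - 1/(-179 + 49766) = -17100 - 1/49587 = -847937701/49587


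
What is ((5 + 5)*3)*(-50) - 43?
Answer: -1543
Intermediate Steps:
((5 + 5)*3)*(-50) - 43 = (10*3)*(-50) - 43 = 30*(-50) - 43 = -1500 - 43 = -1543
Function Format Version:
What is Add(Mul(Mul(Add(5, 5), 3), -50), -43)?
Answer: -1543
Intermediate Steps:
Add(Mul(Mul(Add(5, 5), 3), -50), -43) = Add(Mul(Mul(10, 3), -50), -43) = Add(Mul(30, -50), -43) = Add(-1500, -43) = -1543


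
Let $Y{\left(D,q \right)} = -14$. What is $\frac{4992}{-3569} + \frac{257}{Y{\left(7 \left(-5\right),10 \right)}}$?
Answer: $- \frac{987121}{49966} \approx -19.756$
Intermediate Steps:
$\frac{4992}{-3569} + \frac{257}{Y{\left(7 \left(-5\right),10 \right)}} = \frac{4992}{-3569} + \frac{257}{-14} = 4992 \left(- \frac{1}{3569}\right) + 257 \left(- \frac{1}{14}\right) = - \frac{4992}{3569} - \frac{257}{14} = - \frac{987121}{49966}$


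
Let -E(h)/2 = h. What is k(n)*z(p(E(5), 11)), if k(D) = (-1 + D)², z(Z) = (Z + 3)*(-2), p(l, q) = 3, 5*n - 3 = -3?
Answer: -12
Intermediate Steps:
n = 0 (n = ⅗ + (⅕)*(-3) = ⅗ - ⅗ = 0)
E(h) = -2*h
z(Z) = -6 - 2*Z (z(Z) = (3 + Z)*(-2) = -6 - 2*Z)
k(n)*z(p(E(5), 11)) = (-1 + 0)²*(-6 - 2*3) = (-1)²*(-6 - 6) = 1*(-12) = -12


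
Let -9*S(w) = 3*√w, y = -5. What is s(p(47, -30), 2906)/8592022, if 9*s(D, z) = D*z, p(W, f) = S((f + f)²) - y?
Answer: -7265/12888033 ≈ -0.00056370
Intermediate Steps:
S(w) = -√w/3
p(W, f) = 5 - 2*√(f²)/3 (p(W, f) = -√((f + f)²)/3 - 1*(-5) = -√((2*f)²)/3 + 5 = -2*√(f²)/3 + 5 = 5 - 2*√(f²)/3)
s(D, z) = D*z/9 (s(D, z) = (D*z)/9 = D*z/9)
s(p(47, -30), 2906)/8592022 = ((⅑)*(5 - 2*√((-30)²)/3)*2906)/8592022 = ((⅑)*(5 - 2*√900/3)*2906)*(1/8592022) = ((⅑)*(5 - ⅔*30)*2906)*(1/8592022) = ((⅑)*(5 - 20)*2906)*(1/8592022) = ((⅑)*(-15)*2906)*(1/8592022) = -14530/3*1/8592022 = -7265/12888033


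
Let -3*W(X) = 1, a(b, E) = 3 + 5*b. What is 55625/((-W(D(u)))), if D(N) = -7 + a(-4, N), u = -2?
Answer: 166875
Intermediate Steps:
D(N) = -24 (D(N) = -7 + (3 + 5*(-4)) = -7 + (3 - 20) = -7 - 17 = -24)
W(X) = -⅓ (W(X) = -⅓*1 = -⅓)
55625/((-W(D(u)))) = 55625/((-1*(-⅓))) = 55625/(⅓) = 55625*3 = 166875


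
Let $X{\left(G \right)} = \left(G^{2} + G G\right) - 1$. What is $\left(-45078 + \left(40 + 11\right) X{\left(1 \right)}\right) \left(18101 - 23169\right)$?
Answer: $228196836$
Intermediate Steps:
$X{\left(G \right)} = -1 + 2 G^{2}$ ($X{\left(G \right)} = \left(G^{2} + G^{2}\right) - 1 = 2 G^{2} - 1 = -1 + 2 G^{2}$)
$\left(-45078 + \left(40 + 11\right) X{\left(1 \right)}\right) \left(18101 - 23169\right) = \left(-45078 + \left(40 + 11\right) \left(-1 + 2 \cdot 1^{2}\right)\right) \left(18101 - 23169\right) = \left(-45078 + 51 \left(-1 + 2 \cdot 1\right)\right) \left(-5068\right) = \left(-45078 + 51 \left(-1 + 2\right)\right) \left(-5068\right) = \left(-45078 + 51 \cdot 1\right) \left(-5068\right) = \left(-45078 + 51\right) \left(-5068\right) = \left(-45027\right) \left(-5068\right) = 228196836$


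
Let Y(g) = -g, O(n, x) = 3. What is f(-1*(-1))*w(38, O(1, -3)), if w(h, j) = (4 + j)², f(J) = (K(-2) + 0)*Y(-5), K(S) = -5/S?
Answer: 1225/2 ≈ 612.50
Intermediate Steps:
f(J) = 25/2 (f(J) = (-5/(-2) + 0)*(-1*(-5)) = (-5*(-½) + 0)*5 = (5/2 + 0)*5 = (5/2)*5 = 25/2)
f(-1*(-1))*w(38, O(1, -3)) = 25*(4 + 3)²/2 = (25/2)*7² = (25/2)*49 = 1225/2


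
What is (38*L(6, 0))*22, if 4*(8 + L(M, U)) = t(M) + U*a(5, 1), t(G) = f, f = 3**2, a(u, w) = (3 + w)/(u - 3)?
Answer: -4807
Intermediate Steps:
a(u, w) = (3 + w)/(-3 + u)
f = 9
t(G) = 9
L(M, U) = -23/4 + U/2 (L(M, U) = -8 + (9 + U*((3 + 1)/(-3 + 5)))/4 = -8 + (9 + U*(4/2))/4 = -8 + (9 + U*((1/2)*4))/4 = -8 + (9 + U*2)/4 = -8 + (9 + 2*U)/4 = -8 + (9/4 + U/2) = -23/4 + U/2)
(38*L(6, 0))*22 = (38*(-23/4 + (1/2)*0))*22 = (38*(-23/4 + 0))*22 = (38*(-23/4))*22 = -437/2*22 = -4807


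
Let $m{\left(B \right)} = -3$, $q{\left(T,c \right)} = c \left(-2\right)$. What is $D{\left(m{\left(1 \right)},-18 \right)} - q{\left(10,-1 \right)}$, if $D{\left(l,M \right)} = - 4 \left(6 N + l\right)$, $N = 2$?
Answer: $-38$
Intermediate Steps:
$q{\left(T,c \right)} = - 2 c$
$D{\left(l,M \right)} = -48 - 4 l$ ($D{\left(l,M \right)} = - 4 \left(6 \cdot 2 + l\right) = - 4 \left(12 + l\right) = -48 - 4 l$)
$D{\left(m{\left(1 \right)},-18 \right)} - q{\left(10,-1 \right)} = \left(-48 - -12\right) - \left(-2\right) \left(-1\right) = \left(-48 + 12\right) - 2 = -36 - 2 = -38$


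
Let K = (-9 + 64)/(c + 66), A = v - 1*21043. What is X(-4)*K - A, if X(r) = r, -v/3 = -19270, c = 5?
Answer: -2610677/71 ≈ -36770.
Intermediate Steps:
v = 57810 (v = -3*(-19270) = 57810)
A = 36767 (A = 57810 - 1*21043 = 57810 - 21043 = 36767)
K = 55/71 (K = (-9 + 64)/(5 + 66) = 55/71 ≈ 0.77465)
X(-4)*K - A = -4*55/71 - 1*36767 = -220/71 - 36767 = -2610677/71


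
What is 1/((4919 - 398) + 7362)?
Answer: 1/11883 ≈ 8.4154e-5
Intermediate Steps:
1/((4919 - 398) + 7362) = 1/(4521 + 7362) = 1/11883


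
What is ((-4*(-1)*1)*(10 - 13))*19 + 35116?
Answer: 34888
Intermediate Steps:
((-4*(-1)*1)*(10 - 13))*19 + 35116 = ((4*1)*(-3))*19 + 35116 = (4*(-3))*19 + 35116 = -12*19 + 35116 = -228 + 35116 = 34888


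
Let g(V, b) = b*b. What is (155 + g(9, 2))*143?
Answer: 22737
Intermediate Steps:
g(V, b) = b**2
(155 + g(9, 2))*143 = (155 + 2**2)*143 = (155 + 4)*143 = 159*143 = 22737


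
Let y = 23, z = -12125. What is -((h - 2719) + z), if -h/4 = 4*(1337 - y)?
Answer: 35868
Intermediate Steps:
h = -21024 (h = -16*(1337 - 1*23) = -16*(1337 - 23) = -16*1314 = -4*5256 = -21024)
-((h - 2719) + z) = -((-21024 - 2719) - 12125) = -(-23743 - 12125) = -1*(-35868) = 35868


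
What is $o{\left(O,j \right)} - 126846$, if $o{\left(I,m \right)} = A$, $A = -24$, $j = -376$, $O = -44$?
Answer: $-126870$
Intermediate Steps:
$o{\left(I,m \right)} = -24$
$o{\left(O,j \right)} - 126846 = -24 - 126846 = -126870$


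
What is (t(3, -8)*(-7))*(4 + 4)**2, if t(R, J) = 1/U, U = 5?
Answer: -448/5 ≈ -89.600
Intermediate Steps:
t(R, J) = 1/5
(t(3, -8)*(-7))*(4 + 4)**2 = ((1/5)*(-7))*(4 + 4)**2 = -7/5*8**2 = -7/5*64 = -448/5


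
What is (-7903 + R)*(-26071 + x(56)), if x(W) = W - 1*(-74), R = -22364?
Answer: 785156247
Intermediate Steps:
x(W) = 74 + W (x(W) = W + 74 = 74 + W)
(-7903 + R)*(-26071 + x(56)) = (-7903 - 22364)*(-26071 + (74 + 56)) = -30267*(-26071 + 130) = -30267*(-25941) = 785156247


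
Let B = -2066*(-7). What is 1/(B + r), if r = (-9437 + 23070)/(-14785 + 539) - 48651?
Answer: -14246/487070127 ≈ -2.9248e-5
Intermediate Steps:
B = 14462
r = -693095779/14246 (r = 13633/(-14246) - 48651 = 13633*(-1/14246) - 48651 = -13633/14246 - 48651 = -693095779/14246 ≈ -48652.)
1/(B + r) = 1/(14462 - 693095779/14246) = 1/(-487070127/14246) = -14246/487070127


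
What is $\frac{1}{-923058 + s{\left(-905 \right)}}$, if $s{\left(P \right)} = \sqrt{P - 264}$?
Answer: $- \frac{923058}{852036072533} - \frac{i \sqrt{1169}}{852036072533} \approx -1.0834 \cdot 10^{-6} - 4.0128 \cdot 10^{-11} i$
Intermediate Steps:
$s{\left(P \right)} = \sqrt{-264 + P}$
$\frac{1}{-923058 + s{\left(-905 \right)}} = \frac{1}{-923058 + \sqrt{-264 - 905}} = \frac{1}{-923058 + \sqrt{-1169}} = \frac{1}{-923058 + i \sqrt{1169}}$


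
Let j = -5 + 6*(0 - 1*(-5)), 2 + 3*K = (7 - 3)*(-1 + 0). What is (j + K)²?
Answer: 529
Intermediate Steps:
K = -2 (K = -⅔ + ((7 - 3)*(-1 + 0))/3 = -⅔ + (4*(-1))/3 = -⅔ + (⅓)*(-4) = -⅔ - 4/3 = -2)
j = 25 (j = -5 + 6*(0 + 5) = -5 + 6*5 = -5 + 30 = 25)
(j + K)² = (25 - 2)² = 23² = 529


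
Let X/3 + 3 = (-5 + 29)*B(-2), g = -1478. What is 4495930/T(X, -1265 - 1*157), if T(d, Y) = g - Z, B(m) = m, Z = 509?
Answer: -4495930/1987 ≈ -2262.7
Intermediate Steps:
X = -153 (X = -9 + 3*((-5 + 29)*(-2)) = -9 + 3*(24*(-2)) = -9 + 3*(-48) = -9 - 144 = -153)
T(d, Y) = -1987 (T(d, Y) = -1478 - 1*509 = -1478 - 509 = -1987)
4495930/T(X, -1265 - 1*157) = 4495930/(-1987) = 4495930*(-1/1987) = -4495930/1987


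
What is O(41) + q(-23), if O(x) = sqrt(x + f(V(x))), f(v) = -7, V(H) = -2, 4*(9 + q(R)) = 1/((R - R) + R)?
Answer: -829/92 + sqrt(34) ≈ -3.1799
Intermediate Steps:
q(R) = -9 + 1/(4*R) (q(R) = -9 + 1/(4*((R - R) + R)) = -9 + 1/(4*(0 + R)) = -9 + 1/(4*R))
O(x) = sqrt(-7 + x) (O(x) = sqrt(x - 7) = sqrt(-7 + x))
O(41) + q(-23) = sqrt(-7 + 41) + (-9 + (1/4)/(-23)) = sqrt(34) + (-9 + (1/4)*(-1/23)) = sqrt(34) + (-9 - 1/92) = sqrt(34) - 829/92 = -829/92 + sqrt(34)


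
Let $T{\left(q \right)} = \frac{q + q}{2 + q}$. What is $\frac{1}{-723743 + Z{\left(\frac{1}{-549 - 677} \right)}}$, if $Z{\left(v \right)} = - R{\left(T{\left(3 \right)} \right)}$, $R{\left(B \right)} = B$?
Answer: $- \frac{5}{3618721} \approx -1.3817 \cdot 10^{-6}$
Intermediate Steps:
$T{\left(q \right)} = \frac{2 q}{2 + q}$
$Z{\left(v \right)} = - \frac{6}{5}$ ($Z{\left(v \right)} = - \frac{2 \cdot 3}{2 + 3} = - \frac{2 \cdot 3}{5} = \left(-1\right) \frac{6}{5} = - \frac{6}{5}$)
$\frac{1}{-723743 + Z{\left(\frac{1}{-549 - 677} \right)}} = \frac{1}{-723743 - \frac{6}{5}} = \frac{1}{- \frac{3618721}{5}} = - \frac{5}{3618721}$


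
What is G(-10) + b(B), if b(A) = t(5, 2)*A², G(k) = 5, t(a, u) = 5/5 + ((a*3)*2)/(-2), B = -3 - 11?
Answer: -2739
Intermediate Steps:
B = -14
t(a, u) = 1 - 3*a (t(a, u) = 5*(⅕) + ((3*a)*2)*(-½) = 1 + (6*a)*(-½) = 1 - 3*a)
b(A) = -14*A² (b(A) = (1 - 3*5)*A² = (1 - 15)*A² = -14*A²)
G(-10) + b(B) = 5 - 14*(-14)² = 5 - 14*196 = 5 - 2744 = -2739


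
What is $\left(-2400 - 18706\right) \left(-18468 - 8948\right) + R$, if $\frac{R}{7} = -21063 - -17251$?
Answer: $578615412$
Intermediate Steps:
$R = -26684$ ($R = 7 \left(-21063 - -17251\right) = 7 \left(-21063 + 17251\right) = 7 \left(-3812\right) = -26684$)
$\left(-2400 - 18706\right) \left(-18468 - 8948\right) + R = \left(-2400 - 18706\right) \left(-18468 - 8948\right) - 26684 = \left(-21106\right) \left(-27416\right) - 26684 = 578642096 - 26684 = 578615412$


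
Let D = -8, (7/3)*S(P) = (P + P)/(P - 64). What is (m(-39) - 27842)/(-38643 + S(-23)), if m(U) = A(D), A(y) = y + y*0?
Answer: 5653550/7844483 ≈ 0.72070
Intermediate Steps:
S(P) = 6*P/(7*(-64 + P)) (S(P) = 3*((P + P)/(P - 64))/7 = 3*((2*P)/(-64 + P))/7 = 3*(2*P/(-64 + P))/7 = 6*P/(7*(-64 + P)))
A(y) = y (A(y) = y + 0 = y)
m(U) = -8
(m(-39) - 27842)/(-38643 + S(-23)) = (-8 - 27842)/(-38643 + (6/7)*(-23)/(-64 - 23)) = -27850/(-38643 + (6/7)*(-23)/(-87)) = -27850/(-38643 + (6/7)*(-23)*(-1/87)) = -27850/(-38643 + 46/203) = -27850/(-7844483/203) = -27850*(-203/7844483) = 5653550/7844483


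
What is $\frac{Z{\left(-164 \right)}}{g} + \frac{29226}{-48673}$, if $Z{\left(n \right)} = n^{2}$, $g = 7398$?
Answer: $\frac{546447530}{180041427} \approx 3.0351$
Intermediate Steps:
$\frac{Z{\left(-164 \right)}}{g} + \frac{29226}{-48673} = \frac{\left(-164\right)^{2}}{7398} + \frac{29226}{-48673} = 26896 \cdot \frac{1}{7398} + 29226 \left(- \frac{1}{48673}\right) = \frac{13448}{3699} - \frac{29226}{48673} = \frac{546447530}{180041427}$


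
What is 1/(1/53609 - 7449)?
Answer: -53609/399333440 ≈ -0.00013425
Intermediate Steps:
1/(1/53609 - 7449) = 1/(-399333440/53609) = -53609/399333440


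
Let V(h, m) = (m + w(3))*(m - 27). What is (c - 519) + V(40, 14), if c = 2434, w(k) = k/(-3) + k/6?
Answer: 3479/2 ≈ 1739.5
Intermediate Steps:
w(k) = -k/6 (w(k) = k*(-⅓) + k*(⅙) = -k/3 + k/6 = -k/6)
V(h, m) = (-27 + m)*(-½ + m) (V(h, m) = (m - ⅙*3)*(m - 27) = (m - ½)*(-27 + m) = (-½ + m)*(-27 + m) = (-27 + m)*(-½ + m))
(c - 519) + V(40, 14) = (2434 - 519) + (27/2 + 14² - 55/2*14) = 1915 + (27/2 + 196 - 385) = 1915 - 351/2 = 3479/2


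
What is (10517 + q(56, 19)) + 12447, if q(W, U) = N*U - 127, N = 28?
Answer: 23369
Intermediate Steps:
q(W, U) = -127 + 28*U (q(W, U) = 28*U - 127 = -127 + 28*U)
(10517 + q(56, 19)) + 12447 = (10517 + (-127 + 28*19)) + 12447 = (10517 + (-127 + 532)) + 12447 = (10517 + 405) + 12447 = 10922 + 12447 = 23369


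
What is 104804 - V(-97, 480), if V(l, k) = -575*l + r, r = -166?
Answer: 49195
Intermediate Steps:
V(l, k) = -166 - 575*l (V(l, k) = -575*l - 166 = -166 - 575*l)
104804 - V(-97, 480) = 104804 - (-166 - 575*(-97)) = 104804 - (-166 + 55775) = 104804 - 1*55609 = 104804 - 55609 = 49195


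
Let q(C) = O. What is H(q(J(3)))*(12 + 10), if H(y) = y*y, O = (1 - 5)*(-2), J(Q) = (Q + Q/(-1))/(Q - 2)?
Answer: 1408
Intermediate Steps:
J(Q) = 0 (J(Q) = (Q + Q*(-1))/(-2 + Q) = (Q - Q)/(-2 + Q) = 0/(-2 + Q) = 0)
O = 8 (O = -4*(-2) = 8)
q(C) = 8
H(y) = y**2
H(q(J(3)))*(12 + 10) = 8**2*(12 + 10) = 64*22 = 1408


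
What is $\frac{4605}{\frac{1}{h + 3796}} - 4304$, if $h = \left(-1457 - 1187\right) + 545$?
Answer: $7810381$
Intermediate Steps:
$h = -2099$ ($h = -2644 + 545 = -2099$)
$\frac{4605}{\frac{1}{h + 3796}} - 4304 = \frac{4605}{\frac{1}{-2099 + 3796}} - 4304 = \frac{4605}{\frac{1}{1697}} - 4304 = 4605 \frac{1}{\frac{1}{1697}} - 4304 = 4605 \cdot 1697 - 4304 = 7814685 - 4304 = 7810381$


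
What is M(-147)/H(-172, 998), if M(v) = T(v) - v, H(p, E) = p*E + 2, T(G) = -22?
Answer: -125/171654 ≈ -0.00072821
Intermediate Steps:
H(p, E) = 2 + E*p (H(p, E) = E*p + 2 = 2 + E*p)
M(v) = -22 - v
M(-147)/H(-172, 998) = (-22 - 1*(-147))/(2 + 998*(-172)) = (-22 + 147)/(2 - 171656) = 125/(-171654) = 125*(-1/171654) = -125/171654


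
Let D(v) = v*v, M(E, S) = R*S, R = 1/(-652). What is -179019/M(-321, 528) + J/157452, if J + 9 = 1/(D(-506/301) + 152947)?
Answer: 5305613932395776295365/24000641233554876 ≈ 2.2106e+5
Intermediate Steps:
R = -1/652 ≈ -0.0015337
M(E, S) = -S/652
D(v) = v²
J = -124716574046/13857407183 (J = -9 + 1/((-506/301)² + 152947) = -9 + 1/(256036/90601 + 152947) = -9 + 1/(13857407183/90601) = -9 + 90601/13857407183 = -124716574046/13857407183 ≈ -9.0000)
-179019/M(-321, 528) + J/157452 = -179019/((-1/652*528)) - 124716574046/13857407183/157452 = -179019/(-132/163) - 124716574046/13857407183*1/157452 = -179019*(-163/132) - 62358287023/1090938237888858 = 9726699/44 - 62358287023/1090938237888858 = 5305613932395776295365/24000641233554876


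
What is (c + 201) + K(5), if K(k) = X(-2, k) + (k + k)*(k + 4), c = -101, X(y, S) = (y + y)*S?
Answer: 170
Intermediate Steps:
X(y, S) = 2*S*y (X(y, S) = (2*y)*S = 2*S*y)
K(k) = -4*k + 2*k*(4 + k) (K(k) = 2*k*(-2) + (k + k)*(k + 4) = -4*k + (2*k)*(4 + k) = -4*k + 2*k*(4 + k))
(c + 201) + K(5) = (-101 + 201) + 2*5*(2 + 5) = 100 + 2*5*7 = 100 + 70 = 170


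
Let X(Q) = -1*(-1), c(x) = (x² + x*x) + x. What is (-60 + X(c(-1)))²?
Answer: 3481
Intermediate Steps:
c(x) = x + 2*x² (c(x) = (x² + x²) + x = 2*x² + x = x + 2*x²)
X(Q) = 1
(-60 + X(c(-1)))² = (-60 + 1)² = (-59)² = 3481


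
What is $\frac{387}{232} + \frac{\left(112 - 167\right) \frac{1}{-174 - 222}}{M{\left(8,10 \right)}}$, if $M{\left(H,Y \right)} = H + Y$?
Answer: $\frac{7873}{4698} \approx 1.6758$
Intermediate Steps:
$\frac{387}{232} + \frac{\left(112 - 167\right) \frac{1}{-174 - 222}}{M{\left(8,10 \right)}} = \frac{387}{232} + \frac{\left(112 - 167\right) \frac{1}{-174 - 222}}{8 + 10} = 387 \cdot \frac{1}{232} + \frac{\left(-55\right) \frac{1}{-396}}{18} = \frac{387}{232} + \left(-55\right) \left(- \frac{1}{396}\right) \frac{1}{18} = \frac{387}{232} + \frac{5}{36} \cdot \frac{1}{18} = \frac{387}{232} + \frac{5}{648} = \frac{7873}{4698}$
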